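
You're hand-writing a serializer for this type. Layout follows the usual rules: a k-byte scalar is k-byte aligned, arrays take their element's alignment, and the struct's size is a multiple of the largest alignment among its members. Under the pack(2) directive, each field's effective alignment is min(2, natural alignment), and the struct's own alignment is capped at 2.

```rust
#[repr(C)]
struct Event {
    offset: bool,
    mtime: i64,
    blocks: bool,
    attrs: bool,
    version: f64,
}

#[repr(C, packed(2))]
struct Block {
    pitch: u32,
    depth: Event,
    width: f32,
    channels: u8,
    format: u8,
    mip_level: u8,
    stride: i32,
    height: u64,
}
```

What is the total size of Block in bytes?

Event: @0: offset [1B, align 1] → 1; +7 pad (align 8); @8: mtime [8B, align 8] → 16; @16: blocks [1B, align 1] → 17; @17: attrs [1B, align 1] → 18; +6 pad (align 8); @24: version [8B, align 8] → 32; size 32, align 8
@0: pitch [4B, align 2] → 4
@4: depth [32B, align 2] → 36
@36: width [4B, align 2] → 40
@40: channels [1B, align 1] → 41
@41: format [1B, align 1] → 42
@42: mip_level [1B, align 1] → 43
+1 pad (align 2)
@44: stride [4B, align 2] → 48
@48: height [8B, align 2] → 56
size 56, align 2

56 bytes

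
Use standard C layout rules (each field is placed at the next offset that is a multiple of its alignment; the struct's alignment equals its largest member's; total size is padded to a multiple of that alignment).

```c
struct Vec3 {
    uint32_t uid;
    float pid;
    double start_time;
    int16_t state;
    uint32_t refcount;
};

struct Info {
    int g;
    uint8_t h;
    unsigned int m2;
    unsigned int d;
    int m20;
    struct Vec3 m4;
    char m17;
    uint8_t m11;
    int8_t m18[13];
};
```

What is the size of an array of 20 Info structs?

Vec3: @0: uid [4B, align 4] → 4; @4: pid [4B, align 4] → 8; @8: start_time [8B, align 8] → 16; @16: state [2B, align 2] → 18; +2 pad (align 4); @20: refcount [4B, align 4] → 24; size 24, align 8
@0: g [4B, align 4] → 4
@4: h [1B, align 1] → 5
+3 pad (align 4)
@8: m2 [4B, align 4] → 12
@12: d [4B, align 4] → 16
@16: m20 [4B, align 4] → 20
+4 pad (align 8)
@24: m4 [24B, align 8] → 48
@48: m17 [1B, align 1] → 49
@49: m11 [1B, align 1] → 50
@50: m18 [13B, align 1] → 63
+1 tail pad (align 8)
size 64, align 8
array of 20: 20 × 64 = 1280

1280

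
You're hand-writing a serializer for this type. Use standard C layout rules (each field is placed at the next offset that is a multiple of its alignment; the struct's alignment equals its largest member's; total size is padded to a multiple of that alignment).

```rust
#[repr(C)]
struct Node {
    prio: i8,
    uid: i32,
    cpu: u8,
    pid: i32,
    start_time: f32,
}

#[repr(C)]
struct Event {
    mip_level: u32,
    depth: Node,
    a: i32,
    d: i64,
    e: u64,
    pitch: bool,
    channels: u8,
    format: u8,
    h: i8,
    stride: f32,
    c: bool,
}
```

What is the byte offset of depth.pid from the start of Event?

16

Node: @0: prio [1B, align 1] → 1; +3 pad (align 4); @4: uid [4B, align 4] → 8; @8: cpu [1B, align 1] → 9; +3 pad (align 4); @12: pid [4B, align 4] → 16; @16: start_time [4B, align 4] → 20; size 20, align 4
@0: mip_level [4B, align 4] → 4
@4: depth [20B, align 4] → 24
within Node: pid at 12
4 + 12 = 16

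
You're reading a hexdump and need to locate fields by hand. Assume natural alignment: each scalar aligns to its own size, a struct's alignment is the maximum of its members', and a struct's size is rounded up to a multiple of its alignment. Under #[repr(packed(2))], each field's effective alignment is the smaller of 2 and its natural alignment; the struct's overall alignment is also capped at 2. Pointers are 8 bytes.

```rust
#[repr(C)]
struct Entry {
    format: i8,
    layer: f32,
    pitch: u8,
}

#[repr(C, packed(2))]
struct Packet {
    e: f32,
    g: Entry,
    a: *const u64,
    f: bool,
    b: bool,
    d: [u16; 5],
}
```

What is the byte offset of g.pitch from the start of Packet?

Entry: @0: format [1B, align 1] → 1; +3 pad (align 4); @4: layer [4B, align 4] → 8; @8: pitch [1B, align 1] → 9; +3 tail pad (align 4); size 12, align 4
@0: e [4B, align 2] → 4
@4: g [12B, align 2] → 16
within Entry: pitch at 8
4 + 8 = 12

12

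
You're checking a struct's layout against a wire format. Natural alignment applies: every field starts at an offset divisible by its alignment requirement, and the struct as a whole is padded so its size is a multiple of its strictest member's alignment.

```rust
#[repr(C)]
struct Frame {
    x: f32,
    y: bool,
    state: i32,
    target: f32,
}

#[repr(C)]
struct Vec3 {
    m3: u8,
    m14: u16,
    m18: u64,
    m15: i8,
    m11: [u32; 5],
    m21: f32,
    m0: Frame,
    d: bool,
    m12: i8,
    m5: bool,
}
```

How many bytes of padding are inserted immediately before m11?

3

Frame: @0: x [4B, align 4] → 4; @4: y [1B, align 1] → 5; +3 pad (align 4); @8: state [4B, align 4] → 12; @12: target [4B, align 4] → 16; size 16, align 4
@0: m3 [1B, align 1] → 1
+1 pad (align 2)
@2: m14 [2B, align 2] → 4
+4 pad (align 8)
@8: m18 [8B, align 8] → 16
@16: m15 [1B, align 1] → 17
+3 pad (align 4)
@20: m11 [20B, align 4] → 40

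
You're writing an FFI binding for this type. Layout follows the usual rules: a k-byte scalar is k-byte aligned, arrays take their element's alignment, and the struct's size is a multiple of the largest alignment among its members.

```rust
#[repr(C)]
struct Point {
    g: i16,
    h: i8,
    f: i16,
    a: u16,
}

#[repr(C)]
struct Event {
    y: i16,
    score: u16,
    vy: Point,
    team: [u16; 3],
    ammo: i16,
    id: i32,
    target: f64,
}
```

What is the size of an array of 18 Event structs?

576

Point: g at 0 (size 2, align 2) → ends 2; h at 2 (size 1, align 1) → ends 3; pad 1 to align 2 for f; f at 4 (size 2, align 2) → ends 6; a at 6 (size 2, align 2) → ends 8; total 8 bytes, alignment 2
y at 0 (size 2, align 2) → ends 2
score at 2 (size 2, align 2) → ends 4
vy at 4 (size 8, align 2) → ends 12
team at 12 (size 6, align 2) → ends 18
ammo at 18 (size 2, align 2) → ends 20
id at 20 (size 4, align 4) → ends 24
target at 24 (size 8, align 8) → ends 32
total 32 bytes, alignment 8
array of 18: 18 × 32 = 576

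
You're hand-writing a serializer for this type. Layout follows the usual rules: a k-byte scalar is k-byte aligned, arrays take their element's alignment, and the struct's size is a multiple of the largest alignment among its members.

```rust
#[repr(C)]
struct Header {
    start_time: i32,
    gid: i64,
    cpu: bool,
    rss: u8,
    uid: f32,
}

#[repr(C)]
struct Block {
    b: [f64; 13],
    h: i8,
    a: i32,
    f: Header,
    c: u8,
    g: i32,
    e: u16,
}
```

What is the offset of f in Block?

112

Header: @0: start_time [4B, align 4] → 4; +4 pad (align 8); @8: gid [8B, align 8] → 16; @16: cpu [1B, align 1] → 17; @17: rss [1B, align 1] → 18; +2 pad (align 4); @20: uid [4B, align 4] → 24; size 24, align 8
@0: b [104B, align 8] → 104
@104: h [1B, align 1] → 105
+3 pad (align 4)
@108: a [4B, align 4] → 112
@112: f [24B, align 8] → 136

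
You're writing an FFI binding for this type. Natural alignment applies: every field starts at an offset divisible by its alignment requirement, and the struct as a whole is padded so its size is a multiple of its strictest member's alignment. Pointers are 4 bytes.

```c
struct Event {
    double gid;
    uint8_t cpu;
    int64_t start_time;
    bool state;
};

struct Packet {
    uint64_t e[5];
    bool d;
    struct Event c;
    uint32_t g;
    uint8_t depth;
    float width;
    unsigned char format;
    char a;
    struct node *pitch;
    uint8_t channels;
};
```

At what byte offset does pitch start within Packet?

96

Event: 0..8  gid  (8B, 8-aligned); 8..9  cpu  (1B, 1-aligned); 9..16  -- padding (7B); 16..24  start_time  (8B, 8-aligned); 24..25  state  (1B, 1-aligned); 25..32  -- tail padding (7B); sizeof = 32, alignof = 8
0..40  e  (40B, 8-aligned)
40..41  d  (1B, 1-aligned)
41..48  -- padding (7B)
48..80  c  (32B, 8-aligned)
80..84  g  (4B, 4-aligned)
84..85  depth  (1B, 1-aligned)
85..88  -- padding (3B)
88..92  width  (4B, 4-aligned)
92..93  format  (1B, 1-aligned)
93..94  a  (1B, 1-aligned)
94..96  -- padding (2B)
96..100  pitch  (4B, 4-aligned)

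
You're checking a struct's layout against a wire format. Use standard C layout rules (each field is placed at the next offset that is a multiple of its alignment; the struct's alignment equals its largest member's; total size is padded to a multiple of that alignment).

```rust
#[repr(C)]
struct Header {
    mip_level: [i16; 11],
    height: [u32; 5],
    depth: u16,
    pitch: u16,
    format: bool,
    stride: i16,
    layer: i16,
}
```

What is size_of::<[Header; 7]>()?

392

@0: mip_level [22B, align 2] → 22
+2 pad (align 4)
@24: height [20B, align 4] → 44
@44: depth [2B, align 2] → 46
@46: pitch [2B, align 2] → 48
@48: format [1B, align 1] → 49
+1 pad (align 2)
@50: stride [2B, align 2] → 52
@52: layer [2B, align 2] → 54
+2 tail pad (align 4)
size 56, align 4
array of 7: 7 × 56 = 392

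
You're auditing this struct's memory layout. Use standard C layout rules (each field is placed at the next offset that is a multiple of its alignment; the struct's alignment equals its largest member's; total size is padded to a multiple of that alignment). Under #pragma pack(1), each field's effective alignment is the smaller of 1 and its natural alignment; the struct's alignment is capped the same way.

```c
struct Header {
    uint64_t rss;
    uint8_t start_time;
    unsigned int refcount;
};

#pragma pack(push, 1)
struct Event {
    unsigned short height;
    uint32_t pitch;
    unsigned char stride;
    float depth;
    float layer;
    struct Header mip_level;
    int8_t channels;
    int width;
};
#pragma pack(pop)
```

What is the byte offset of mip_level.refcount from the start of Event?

Header: 0..8  rss  (8B, 8-aligned); 8..9  start_time  (1B, 1-aligned); 9..12  -- padding (3B); 12..16  refcount  (4B, 4-aligned); sizeof = 16, alignof = 8
0..2  height  (2B, 1-aligned)
2..6  pitch  (4B, 1-aligned)
6..7  stride  (1B, 1-aligned)
7..11  depth  (4B, 1-aligned)
11..15  layer  (4B, 1-aligned)
15..31  mip_level  (16B, 1-aligned)
within Header: refcount at 12
15 + 12 = 27

27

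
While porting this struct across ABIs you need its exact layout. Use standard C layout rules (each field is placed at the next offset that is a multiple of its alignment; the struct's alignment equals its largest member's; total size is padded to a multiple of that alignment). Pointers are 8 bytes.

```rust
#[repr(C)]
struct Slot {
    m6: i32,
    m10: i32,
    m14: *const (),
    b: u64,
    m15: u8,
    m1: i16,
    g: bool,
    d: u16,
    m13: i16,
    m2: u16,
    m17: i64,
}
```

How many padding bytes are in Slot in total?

@0: m6 [4B, align 4] → 4
@4: m10 [4B, align 4] → 8
@8: m14 [8B, align 8] → 16
@16: b [8B, align 8] → 24
@24: m15 [1B, align 1] → 25
+1 pad (align 2)
@26: m1 [2B, align 2] → 28
@28: g [1B, align 1] → 29
+1 pad (align 2)
@30: d [2B, align 2] → 32
@32: m13 [2B, align 2] → 34
@34: m2 [2B, align 2] → 36
+4 pad (align 8)
@40: m17 [8B, align 8] → 48
size 48, align 8
data bytes 42, size 48 → padding 6

6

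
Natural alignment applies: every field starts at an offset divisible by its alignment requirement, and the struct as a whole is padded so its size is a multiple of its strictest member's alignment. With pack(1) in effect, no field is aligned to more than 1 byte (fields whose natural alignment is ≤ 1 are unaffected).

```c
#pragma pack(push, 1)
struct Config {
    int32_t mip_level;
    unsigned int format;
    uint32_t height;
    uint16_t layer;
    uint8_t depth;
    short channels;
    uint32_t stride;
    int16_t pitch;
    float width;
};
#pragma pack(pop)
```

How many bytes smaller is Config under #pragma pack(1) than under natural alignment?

natural layout:
  0..4  mip_level  (4B, 4-aligned)
  4..8  format  (4B, 4-aligned)
  8..12  height  (4B, 4-aligned)
  12..14  layer  (2B, 2-aligned)
  14..15  depth  (1B, 1-aligned)
  15..16  -- padding (1B)
  16..18  channels  (2B, 2-aligned)
  18..20  -- padding (2B)
  20..24  stride  (4B, 4-aligned)
  24..26  pitch  (2B, 2-aligned)
  26..28  -- padding (2B)
  28..32  width  (4B, 4-aligned)
  sizeof = 32, alignof = 4
packed(1) layout:
  0..4  mip_level  (4B, 1-aligned)
  4..8  format  (4B, 1-aligned)
  8..12  height  (4B, 1-aligned)
  12..14  layer  (2B, 1-aligned)
  14..15  depth  (1B, 1-aligned)
  15..17  channels  (2B, 1-aligned)
  17..21  stride  (4B, 1-aligned)
  21..23  pitch  (2B, 1-aligned)
  23..27  width  (4B, 1-aligned)
  sizeof = 27, alignof = 1
32 − 27 = 5

5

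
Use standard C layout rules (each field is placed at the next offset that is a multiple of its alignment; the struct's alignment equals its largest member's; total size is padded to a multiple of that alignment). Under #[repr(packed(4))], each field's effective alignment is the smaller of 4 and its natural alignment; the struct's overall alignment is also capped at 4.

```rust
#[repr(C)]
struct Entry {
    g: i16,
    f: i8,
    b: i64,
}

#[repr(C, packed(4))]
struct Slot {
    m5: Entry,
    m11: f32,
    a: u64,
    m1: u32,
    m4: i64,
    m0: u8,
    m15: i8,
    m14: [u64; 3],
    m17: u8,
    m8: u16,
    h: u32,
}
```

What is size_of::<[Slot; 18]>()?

1368

Entry: @0: g [2B, align 2] → 2; @2: f [1B, align 1] → 3; +5 pad (align 8); @8: b [8B, align 8] → 16; size 16, align 8
@0: m5 [16B, align 4] → 16
@16: m11 [4B, align 4] → 20
@20: a [8B, align 4] → 28
@28: m1 [4B, align 4] → 32
@32: m4 [8B, align 4] → 40
@40: m0 [1B, align 1] → 41
@41: m15 [1B, align 1] → 42
+2 pad (align 4)
@44: m14 [24B, align 4] → 68
@68: m17 [1B, align 1] → 69
+1 pad (align 2)
@70: m8 [2B, align 2] → 72
@72: h [4B, align 4] → 76
size 76, align 4
array of 18: 18 × 76 = 1368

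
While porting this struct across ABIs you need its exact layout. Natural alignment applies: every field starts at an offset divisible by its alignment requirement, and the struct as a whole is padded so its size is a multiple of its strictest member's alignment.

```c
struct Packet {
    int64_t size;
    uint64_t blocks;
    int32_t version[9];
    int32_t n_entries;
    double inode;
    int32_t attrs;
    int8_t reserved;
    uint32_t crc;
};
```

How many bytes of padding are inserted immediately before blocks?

0

@0: size [8B, align 8] → 8
@8: blocks [8B, align 8] → 16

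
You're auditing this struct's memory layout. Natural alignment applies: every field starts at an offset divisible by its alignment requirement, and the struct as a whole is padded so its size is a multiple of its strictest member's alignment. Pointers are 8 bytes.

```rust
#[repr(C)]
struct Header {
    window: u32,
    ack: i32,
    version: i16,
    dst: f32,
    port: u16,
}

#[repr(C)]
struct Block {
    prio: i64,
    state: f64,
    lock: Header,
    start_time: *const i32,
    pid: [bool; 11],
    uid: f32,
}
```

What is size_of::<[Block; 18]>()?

Header: 0..4  window  (4B, 4-aligned); 4..8  ack  (4B, 4-aligned); 8..10  version  (2B, 2-aligned); 10..12  -- padding (2B); 12..16  dst  (4B, 4-aligned); 16..18  port  (2B, 2-aligned); 18..20  -- tail padding (2B); sizeof = 20, alignof = 4
0..8  prio  (8B, 8-aligned)
8..16  state  (8B, 8-aligned)
16..36  lock  (20B, 4-aligned)
36..40  -- padding (4B)
40..48  start_time  (8B, 8-aligned)
48..59  pid  (11B, 1-aligned)
59..60  -- padding (1B)
60..64  uid  (4B, 4-aligned)
sizeof = 64, alignof = 8
array of 18: 18 × 64 = 1152

1152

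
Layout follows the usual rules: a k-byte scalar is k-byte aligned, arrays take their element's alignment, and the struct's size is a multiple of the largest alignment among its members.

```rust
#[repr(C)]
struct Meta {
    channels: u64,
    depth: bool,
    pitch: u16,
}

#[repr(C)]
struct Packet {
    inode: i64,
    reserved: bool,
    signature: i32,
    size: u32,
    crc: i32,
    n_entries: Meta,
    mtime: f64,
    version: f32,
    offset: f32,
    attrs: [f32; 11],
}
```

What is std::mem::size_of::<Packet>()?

104 bytes

Meta: 0..8  channels  (8B, 8-aligned); 8..9  depth  (1B, 1-aligned); 9..10  -- padding (1B); 10..12  pitch  (2B, 2-aligned); 12..16  -- tail padding (4B); sizeof = 16, alignof = 8
0..8  inode  (8B, 8-aligned)
8..9  reserved  (1B, 1-aligned)
9..12  -- padding (3B)
12..16  signature  (4B, 4-aligned)
16..20  size  (4B, 4-aligned)
20..24  crc  (4B, 4-aligned)
24..40  n_entries  (16B, 8-aligned)
40..48  mtime  (8B, 8-aligned)
48..52  version  (4B, 4-aligned)
52..56  offset  (4B, 4-aligned)
56..100  attrs  (44B, 4-aligned)
100..104  -- tail padding (4B)
sizeof = 104, alignof = 8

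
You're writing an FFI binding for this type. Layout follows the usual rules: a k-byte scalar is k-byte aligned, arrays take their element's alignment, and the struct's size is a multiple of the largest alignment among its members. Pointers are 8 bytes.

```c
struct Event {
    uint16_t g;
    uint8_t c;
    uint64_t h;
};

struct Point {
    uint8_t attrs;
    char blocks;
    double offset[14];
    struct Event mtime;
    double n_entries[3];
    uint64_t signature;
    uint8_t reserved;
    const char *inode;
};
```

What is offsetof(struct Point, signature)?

Event: g at 0 (size 2, align 2) → ends 2; c at 2 (size 1, align 1) → ends 3; pad 5 to align 8 for h; h at 8 (size 8, align 8) → ends 16; total 16 bytes, alignment 8
attrs at 0 (size 1, align 1) → ends 1
blocks at 1 (size 1, align 1) → ends 2
pad 6 to align 8 for offset
offset at 8 (size 112, align 8) → ends 120
mtime at 120 (size 16, align 8) → ends 136
n_entries at 136 (size 24, align 8) → ends 160
signature at 160 (size 8, align 8) → ends 168

160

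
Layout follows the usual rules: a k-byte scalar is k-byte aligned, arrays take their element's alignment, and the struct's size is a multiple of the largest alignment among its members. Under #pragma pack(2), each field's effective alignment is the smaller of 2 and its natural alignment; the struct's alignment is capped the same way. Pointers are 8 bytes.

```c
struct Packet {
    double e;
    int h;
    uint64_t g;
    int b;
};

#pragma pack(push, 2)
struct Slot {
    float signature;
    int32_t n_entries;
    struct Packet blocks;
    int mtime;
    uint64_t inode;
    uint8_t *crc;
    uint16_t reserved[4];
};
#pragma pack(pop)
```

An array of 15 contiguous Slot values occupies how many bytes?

1020

Packet: e at 0 (size 8, align 8) → ends 8; h at 8 (size 4, align 4) → ends 12; pad 4 to align 8 for g; g at 16 (size 8, align 8) → ends 24; b at 24 (size 4, align 4) → ends 28; tail pad 4 to reach multiple of 8; total 32 bytes, alignment 8
signature at 0 (size 4, align 2) → ends 4
n_entries at 4 (size 4, align 2) → ends 8
blocks at 8 (size 32, align 2) → ends 40
mtime at 40 (size 4, align 2) → ends 44
inode at 44 (size 8, align 2) → ends 52
crc at 52 (size 8, align 2) → ends 60
reserved at 60 (size 8, align 2) → ends 68
total 68 bytes, alignment 2
array of 15: 15 × 68 = 1020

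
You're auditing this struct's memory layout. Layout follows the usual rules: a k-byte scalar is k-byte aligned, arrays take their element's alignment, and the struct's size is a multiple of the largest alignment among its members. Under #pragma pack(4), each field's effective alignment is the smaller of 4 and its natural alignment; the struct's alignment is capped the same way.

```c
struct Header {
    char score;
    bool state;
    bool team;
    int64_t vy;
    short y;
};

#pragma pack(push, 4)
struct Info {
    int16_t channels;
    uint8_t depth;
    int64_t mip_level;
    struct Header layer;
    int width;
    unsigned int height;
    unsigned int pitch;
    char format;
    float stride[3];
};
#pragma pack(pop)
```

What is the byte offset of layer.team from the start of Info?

14

Header: @0: score [1B, align 1] → 1; @1: state [1B, align 1] → 2; @2: team [1B, align 1] → 3; +5 pad (align 8); @8: vy [8B, align 8] → 16; @16: y [2B, align 2] → 18; +6 tail pad (align 8); size 24, align 8
@0: channels [2B, align 2] → 2
@2: depth [1B, align 1] → 3
+1 pad (align 4)
@4: mip_level [8B, align 4] → 12
@12: layer [24B, align 4] → 36
within Header: team at 2
12 + 2 = 14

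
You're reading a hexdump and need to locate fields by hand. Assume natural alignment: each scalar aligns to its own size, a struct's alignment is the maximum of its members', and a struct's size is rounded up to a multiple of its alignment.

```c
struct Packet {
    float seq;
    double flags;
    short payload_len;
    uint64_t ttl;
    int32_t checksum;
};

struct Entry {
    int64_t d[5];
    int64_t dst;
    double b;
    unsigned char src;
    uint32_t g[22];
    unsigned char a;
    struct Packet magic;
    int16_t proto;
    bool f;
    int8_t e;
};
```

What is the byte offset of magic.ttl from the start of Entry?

176

Packet: seq at 0 (size 4, align 4) → ends 4; pad 4 to align 8 for flags; flags at 8 (size 8, align 8) → ends 16; payload_len at 16 (size 2, align 2) → ends 18; pad 6 to align 8 for ttl; ttl at 24 (size 8, align 8) → ends 32; checksum at 32 (size 4, align 4) → ends 36; tail pad 4 to reach multiple of 8; total 40 bytes, alignment 8
d at 0 (size 40, align 8) → ends 40
dst at 40 (size 8, align 8) → ends 48
b at 48 (size 8, align 8) → ends 56
src at 56 (size 1, align 1) → ends 57
pad 3 to align 4 for g
g at 60 (size 88, align 4) → ends 148
a at 148 (size 1, align 1) → ends 149
pad 3 to align 8 for magic
magic at 152 (size 40, align 8) → ends 192
within Packet: ttl at 24
152 + 24 = 176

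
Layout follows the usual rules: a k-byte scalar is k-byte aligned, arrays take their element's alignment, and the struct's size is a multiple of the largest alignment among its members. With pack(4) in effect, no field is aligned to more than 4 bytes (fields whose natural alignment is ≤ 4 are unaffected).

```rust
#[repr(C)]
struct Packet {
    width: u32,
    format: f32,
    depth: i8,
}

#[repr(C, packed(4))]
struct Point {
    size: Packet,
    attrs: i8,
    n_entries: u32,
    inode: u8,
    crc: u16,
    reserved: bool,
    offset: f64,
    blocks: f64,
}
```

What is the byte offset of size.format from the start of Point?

4

Packet: 0..4  width  (4B, 4-aligned); 4..8  format  (4B, 4-aligned); 8..9  depth  (1B, 1-aligned); 9..12  -- tail padding (3B); sizeof = 12, alignof = 4
0..12  size  (12B, 4-aligned)
within Packet: format at 4
0 + 4 = 4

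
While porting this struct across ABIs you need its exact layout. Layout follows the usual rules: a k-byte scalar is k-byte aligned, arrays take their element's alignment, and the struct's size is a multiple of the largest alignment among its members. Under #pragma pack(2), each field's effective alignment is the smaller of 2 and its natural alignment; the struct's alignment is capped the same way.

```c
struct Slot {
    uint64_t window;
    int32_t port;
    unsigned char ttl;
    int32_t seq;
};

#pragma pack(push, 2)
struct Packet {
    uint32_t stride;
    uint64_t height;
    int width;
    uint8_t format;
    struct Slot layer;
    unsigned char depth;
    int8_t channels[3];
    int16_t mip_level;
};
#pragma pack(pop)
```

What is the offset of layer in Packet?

Slot: window at 0 (size 8, align 8) → ends 8; port at 8 (size 4, align 4) → ends 12; ttl at 12 (size 1, align 1) → ends 13; pad 3 to align 4 for seq; seq at 16 (size 4, align 4) → ends 20; tail pad 4 to reach multiple of 8; total 24 bytes, alignment 8
stride at 0 (size 4, align 2) → ends 4
height at 4 (size 8, align 2) → ends 12
width at 12 (size 4, align 2) → ends 16
format at 16 (size 1, align 1) → ends 17
pad 1 to align 2 for layer
layer at 18 (size 24, align 2) → ends 42

18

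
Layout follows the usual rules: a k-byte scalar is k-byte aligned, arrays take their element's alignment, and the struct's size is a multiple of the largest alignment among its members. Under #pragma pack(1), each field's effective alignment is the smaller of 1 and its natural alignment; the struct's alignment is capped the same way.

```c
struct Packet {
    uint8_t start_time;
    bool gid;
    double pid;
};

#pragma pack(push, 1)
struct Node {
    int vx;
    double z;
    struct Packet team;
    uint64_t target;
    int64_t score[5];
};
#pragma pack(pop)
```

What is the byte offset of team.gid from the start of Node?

Packet: start_time at 0 (size 1, align 1) → ends 1; gid at 1 (size 1, align 1) → ends 2; pad 6 to align 8 for pid; pid at 8 (size 8, align 8) → ends 16; total 16 bytes, alignment 8
vx at 0 (size 4, align 1) → ends 4
z at 4 (size 8, align 1) → ends 12
team at 12 (size 16, align 1) → ends 28
within Packet: gid at 1
12 + 1 = 13

13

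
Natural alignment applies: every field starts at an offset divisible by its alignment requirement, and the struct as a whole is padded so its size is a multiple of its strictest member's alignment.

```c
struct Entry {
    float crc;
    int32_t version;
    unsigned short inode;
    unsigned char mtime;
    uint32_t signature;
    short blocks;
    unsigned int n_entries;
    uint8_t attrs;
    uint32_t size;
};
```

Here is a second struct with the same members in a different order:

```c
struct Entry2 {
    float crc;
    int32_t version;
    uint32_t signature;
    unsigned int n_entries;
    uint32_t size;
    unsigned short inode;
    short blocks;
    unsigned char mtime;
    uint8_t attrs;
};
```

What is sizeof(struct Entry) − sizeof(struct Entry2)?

0..4  crc  (4B, 4-aligned)
4..8  version  (4B, 4-aligned)
8..10  inode  (2B, 2-aligned)
10..11  mtime  (1B, 1-aligned)
11..12  -- padding (1B)
12..16  signature  (4B, 4-aligned)
16..18  blocks  (2B, 2-aligned)
18..20  -- padding (2B)
20..24  n_entries  (4B, 4-aligned)
24..25  attrs  (1B, 1-aligned)
25..28  -- padding (3B)
28..32  size  (4B, 4-aligned)
sizeof = 32, alignof = 4
— Entry2 —
0..4  crc  (4B, 4-aligned)
4..8  version  (4B, 4-aligned)
8..12  signature  (4B, 4-aligned)
12..16  n_entries  (4B, 4-aligned)
16..20  size  (4B, 4-aligned)
20..22  inode  (2B, 2-aligned)
22..24  blocks  (2B, 2-aligned)
24..25  mtime  (1B, 1-aligned)
25..26  attrs  (1B, 1-aligned)
26..28  -- tail padding (2B)
sizeof = 28, alignof = 4
32 − 28 = 4

4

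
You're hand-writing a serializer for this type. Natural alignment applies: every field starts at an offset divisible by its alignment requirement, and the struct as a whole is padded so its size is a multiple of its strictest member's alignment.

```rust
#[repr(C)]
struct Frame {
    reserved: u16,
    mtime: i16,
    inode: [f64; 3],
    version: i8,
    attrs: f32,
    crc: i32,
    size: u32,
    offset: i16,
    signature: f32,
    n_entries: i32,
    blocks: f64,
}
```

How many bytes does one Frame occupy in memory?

reserved at 0 (size 2, align 2) → ends 2
mtime at 2 (size 2, align 2) → ends 4
pad 4 to align 8 for inode
inode at 8 (size 24, align 8) → ends 32
version at 32 (size 1, align 1) → ends 33
pad 3 to align 4 for attrs
attrs at 36 (size 4, align 4) → ends 40
crc at 40 (size 4, align 4) → ends 44
size at 44 (size 4, align 4) → ends 48
offset at 48 (size 2, align 2) → ends 50
pad 2 to align 4 for signature
signature at 52 (size 4, align 4) → ends 56
n_entries at 56 (size 4, align 4) → ends 60
pad 4 to align 8 for blocks
blocks at 64 (size 8, align 8) → ends 72
total 72 bytes, alignment 8

72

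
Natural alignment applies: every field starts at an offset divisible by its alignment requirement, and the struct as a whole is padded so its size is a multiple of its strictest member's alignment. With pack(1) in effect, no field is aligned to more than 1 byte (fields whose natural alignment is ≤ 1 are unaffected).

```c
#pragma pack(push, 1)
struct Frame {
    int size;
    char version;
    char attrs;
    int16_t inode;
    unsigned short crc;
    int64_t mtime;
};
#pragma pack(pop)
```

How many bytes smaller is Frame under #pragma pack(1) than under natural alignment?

natural layout:
  @0: size [4B, align 4] → 4
  @4: version [1B, align 1] → 5
  @5: attrs [1B, align 1] → 6
  @6: inode [2B, align 2] → 8
  @8: crc [2B, align 2] → 10
  +6 pad (align 8)
  @16: mtime [8B, align 8] → 24
  size 24, align 8
packed(1) layout:
  @0: size [4B, align 1] → 4
  @4: version [1B, align 1] → 5
  @5: attrs [1B, align 1] → 6
  @6: inode [2B, align 1] → 8
  @8: crc [2B, align 1] → 10
  @10: mtime [8B, align 1] → 18
  size 18, align 1
24 − 18 = 6

6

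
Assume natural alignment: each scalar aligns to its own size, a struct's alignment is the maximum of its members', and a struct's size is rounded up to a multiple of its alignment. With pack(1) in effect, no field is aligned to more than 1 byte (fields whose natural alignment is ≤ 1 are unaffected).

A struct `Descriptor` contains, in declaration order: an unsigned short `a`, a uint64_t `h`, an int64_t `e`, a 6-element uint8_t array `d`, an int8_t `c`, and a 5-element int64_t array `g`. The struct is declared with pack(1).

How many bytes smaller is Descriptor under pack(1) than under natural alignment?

natural layout:
  @0: a [2B, align 2] → 2
  +6 pad (align 8)
  @8: h [8B, align 8] → 16
  @16: e [8B, align 8] → 24
  @24: d [6B, align 1] → 30
  @30: c [1B, align 1] → 31
  +1 pad (align 8)
  @32: g [40B, align 8] → 72
  size 72, align 8
packed(1) layout:
  @0: a [2B, align 1] → 2
  @2: h [8B, align 1] → 10
  @10: e [8B, align 1] → 18
  @18: d [6B, align 1] → 24
  @24: c [1B, align 1] → 25
  @25: g [40B, align 1] → 65
  size 65, align 1
72 − 65 = 7

7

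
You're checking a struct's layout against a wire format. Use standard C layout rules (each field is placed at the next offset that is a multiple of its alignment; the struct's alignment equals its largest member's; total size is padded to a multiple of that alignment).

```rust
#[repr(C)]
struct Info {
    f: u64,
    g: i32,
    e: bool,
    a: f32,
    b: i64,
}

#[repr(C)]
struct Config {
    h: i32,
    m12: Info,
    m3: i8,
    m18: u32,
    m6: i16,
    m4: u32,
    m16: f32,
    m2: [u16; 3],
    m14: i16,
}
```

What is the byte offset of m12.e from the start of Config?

Info: 0..8  f  (8B, 8-aligned); 8..12  g  (4B, 4-aligned); 12..13  e  (1B, 1-aligned); 13..16  -- padding (3B); 16..20  a  (4B, 4-aligned); 20..24  -- padding (4B); 24..32  b  (8B, 8-aligned); sizeof = 32, alignof = 8
0..4  h  (4B, 4-aligned)
4..8  -- padding (4B)
8..40  m12  (32B, 8-aligned)
within Info: e at 12
8 + 12 = 20

20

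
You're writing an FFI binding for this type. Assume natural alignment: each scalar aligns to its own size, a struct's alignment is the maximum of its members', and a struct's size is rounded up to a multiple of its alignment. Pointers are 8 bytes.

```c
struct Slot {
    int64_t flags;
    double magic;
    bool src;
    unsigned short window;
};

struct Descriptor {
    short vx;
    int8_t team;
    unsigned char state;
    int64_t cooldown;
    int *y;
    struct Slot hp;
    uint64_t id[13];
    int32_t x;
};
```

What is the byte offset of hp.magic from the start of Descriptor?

32

Slot: flags at 0 (size 8, align 8) → ends 8; magic at 8 (size 8, align 8) → ends 16; src at 16 (size 1, align 1) → ends 17; pad 1 to align 2 for window; window at 18 (size 2, align 2) → ends 20; tail pad 4 to reach multiple of 8; total 24 bytes, alignment 8
vx at 0 (size 2, align 2) → ends 2
team at 2 (size 1, align 1) → ends 3
state at 3 (size 1, align 1) → ends 4
pad 4 to align 8 for cooldown
cooldown at 8 (size 8, align 8) → ends 16
y at 16 (size 8, align 8) → ends 24
hp at 24 (size 24, align 8) → ends 48
within Slot: magic at 8
24 + 8 = 32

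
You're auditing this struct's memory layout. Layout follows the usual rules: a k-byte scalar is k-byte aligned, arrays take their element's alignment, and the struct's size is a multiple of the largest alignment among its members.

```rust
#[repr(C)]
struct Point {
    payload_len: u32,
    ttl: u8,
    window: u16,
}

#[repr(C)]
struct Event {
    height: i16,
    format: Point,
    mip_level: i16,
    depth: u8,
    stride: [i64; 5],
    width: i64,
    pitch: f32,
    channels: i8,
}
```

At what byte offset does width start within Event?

Point: payload_len at 0 (size 4, align 4) → ends 4; ttl at 4 (size 1, align 1) → ends 5; pad 1 to align 2 for window; window at 6 (size 2, align 2) → ends 8; total 8 bytes, alignment 4
height at 0 (size 2, align 2) → ends 2
pad 2 to align 4 for format
format at 4 (size 8, align 4) → ends 12
mip_level at 12 (size 2, align 2) → ends 14
depth at 14 (size 1, align 1) → ends 15
pad 1 to align 8 for stride
stride at 16 (size 40, align 8) → ends 56
width at 56 (size 8, align 8) → ends 64

56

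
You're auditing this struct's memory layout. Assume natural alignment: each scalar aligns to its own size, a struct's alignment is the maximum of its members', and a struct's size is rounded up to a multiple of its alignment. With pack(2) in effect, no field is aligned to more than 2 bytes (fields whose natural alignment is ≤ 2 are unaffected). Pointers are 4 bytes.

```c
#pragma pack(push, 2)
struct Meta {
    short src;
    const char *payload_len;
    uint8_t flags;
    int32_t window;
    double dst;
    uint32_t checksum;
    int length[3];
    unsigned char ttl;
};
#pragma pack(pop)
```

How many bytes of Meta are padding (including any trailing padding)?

src at 0 (size 2, align 2) → ends 2
payload_len at 2 (size 4, align 2) → ends 6
flags at 6 (size 1, align 1) → ends 7
pad 1 to align 2 for window
window at 8 (size 4, align 2) → ends 12
dst at 12 (size 8, align 2) → ends 20
checksum at 20 (size 4, align 2) → ends 24
length at 24 (size 12, align 2) → ends 36
ttl at 36 (size 1, align 1) → ends 37
tail pad 1 to reach multiple of 2
total 38 bytes, alignment 2
data bytes 36, size 38 → padding 2

2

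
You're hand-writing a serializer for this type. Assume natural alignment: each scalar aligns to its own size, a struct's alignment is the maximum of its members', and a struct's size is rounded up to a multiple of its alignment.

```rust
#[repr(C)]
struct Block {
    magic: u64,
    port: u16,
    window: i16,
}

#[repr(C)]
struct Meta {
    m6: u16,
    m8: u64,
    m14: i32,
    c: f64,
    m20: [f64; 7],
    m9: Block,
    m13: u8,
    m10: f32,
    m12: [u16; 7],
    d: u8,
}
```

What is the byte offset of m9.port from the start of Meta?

96

Block: magic at 0 (size 8, align 8) → ends 8; port at 8 (size 2, align 2) → ends 10; window at 10 (size 2, align 2) → ends 12; tail pad 4 to reach multiple of 8; total 16 bytes, alignment 8
m6 at 0 (size 2, align 2) → ends 2
pad 6 to align 8 for m8
m8 at 8 (size 8, align 8) → ends 16
m14 at 16 (size 4, align 4) → ends 20
pad 4 to align 8 for c
c at 24 (size 8, align 8) → ends 32
m20 at 32 (size 56, align 8) → ends 88
m9 at 88 (size 16, align 8) → ends 104
within Block: port at 8
88 + 8 = 96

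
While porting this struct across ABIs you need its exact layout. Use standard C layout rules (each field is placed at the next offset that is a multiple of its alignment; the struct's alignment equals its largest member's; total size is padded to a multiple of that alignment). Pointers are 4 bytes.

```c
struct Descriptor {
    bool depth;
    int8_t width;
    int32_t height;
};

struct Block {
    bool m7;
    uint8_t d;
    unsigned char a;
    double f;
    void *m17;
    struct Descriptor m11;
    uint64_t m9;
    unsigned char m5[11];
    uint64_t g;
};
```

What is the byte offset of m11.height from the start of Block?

Descriptor: @0: depth [1B, align 1] → 1; @1: width [1B, align 1] → 2; +2 pad (align 4); @4: height [4B, align 4] → 8; size 8, align 4
@0: m7 [1B, align 1] → 1
@1: d [1B, align 1] → 2
@2: a [1B, align 1] → 3
+5 pad (align 8)
@8: f [8B, align 8] → 16
@16: m17 [4B, align 4] → 20
@20: m11 [8B, align 4] → 28
within Descriptor: height at 4
20 + 4 = 24

24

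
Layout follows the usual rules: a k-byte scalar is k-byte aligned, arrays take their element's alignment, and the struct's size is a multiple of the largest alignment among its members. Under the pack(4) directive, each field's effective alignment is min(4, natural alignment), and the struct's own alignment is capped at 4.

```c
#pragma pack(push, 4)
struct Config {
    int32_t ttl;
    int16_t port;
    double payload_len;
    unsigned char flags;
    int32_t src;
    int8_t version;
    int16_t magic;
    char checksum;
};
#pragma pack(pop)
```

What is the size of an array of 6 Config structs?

192

0..4  ttl  (4B, 4-aligned)
4..6  port  (2B, 2-aligned)
6..8  -- padding (2B)
8..16  payload_len  (8B, 4-aligned)
16..17  flags  (1B, 1-aligned)
17..20  -- padding (3B)
20..24  src  (4B, 4-aligned)
24..25  version  (1B, 1-aligned)
25..26  -- padding (1B)
26..28  magic  (2B, 2-aligned)
28..29  checksum  (1B, 1-aligned)
29..32  -- tail padding (3B)
sizeof = 32, alignof = 4
array of 6: 6 × 32 = 192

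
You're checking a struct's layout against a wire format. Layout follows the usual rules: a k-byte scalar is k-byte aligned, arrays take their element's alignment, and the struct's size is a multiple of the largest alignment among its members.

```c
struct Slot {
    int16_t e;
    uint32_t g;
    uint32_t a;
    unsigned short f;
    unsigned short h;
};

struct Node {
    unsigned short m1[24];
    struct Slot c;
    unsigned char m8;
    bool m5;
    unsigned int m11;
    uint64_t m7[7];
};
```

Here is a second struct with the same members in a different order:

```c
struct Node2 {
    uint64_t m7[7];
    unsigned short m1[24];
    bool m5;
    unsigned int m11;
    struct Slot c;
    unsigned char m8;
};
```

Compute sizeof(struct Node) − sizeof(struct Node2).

-8

Slot: @0: e [2B, align 2] → 2; +2 pad (align 4); @4: g [4B, align 4] → 8; @8: a [4B, align 4] → 12; @12: f [2B, align 2] → 14; @14: h [2B, align 2] → 16; size 16, align 4
@0: m1 [48B, align 2] → 48
@48: c [16B, align 4] → 64
@64: m8 [1B, align 1] → 65
@65: m5 [1B, align 1] → 66
+2 pad (align 4)
@68: m11 [4B, align 4] → 72
@72: m7 [56B, align 8] → 128
size 128, align 8
— Node2 —
@0: m7 [56B, align 8] → 56
@56: m1 [48B, align 2] → 104
@104: m5 [1B, align 1] → 105
+3 pad (align 4)
@108: m11 [4B, align 4] → 112
@112: c [16B, align 4] → 128
@128: m8 [1B, align 1] → 129
+7 tail pad (align 8)
size 136, align 8
128 − 136 = -8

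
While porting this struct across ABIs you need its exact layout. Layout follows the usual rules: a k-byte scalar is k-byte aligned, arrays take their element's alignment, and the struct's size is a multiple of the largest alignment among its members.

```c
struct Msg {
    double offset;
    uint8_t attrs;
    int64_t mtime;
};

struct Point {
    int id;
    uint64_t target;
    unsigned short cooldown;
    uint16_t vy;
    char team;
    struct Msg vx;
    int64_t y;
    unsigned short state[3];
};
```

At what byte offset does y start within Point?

Msg: 0..8  offset  (8B, 8-aligned); 8..9  attrs  (1B, 1-aligned); 9..16  -- padding (7B); 16..24  mtime  (8B, 8-aligned); sizeof = 24, alignof = 8
0..4  id  (4B, 4-aligned)
4..8  -- padding (4B)
8..16  target  (8B, 8-aligned)
16..18  cooldown  (2B, 2-aligned)
18..20  vy  (2B, 2-aligned)
20..21  team  (1B, 1-aligned)
21..24  -- padding (3B)
24..48  vx  (24B, 8-aligned)
48..56  y  (8B, 8-aligned)

48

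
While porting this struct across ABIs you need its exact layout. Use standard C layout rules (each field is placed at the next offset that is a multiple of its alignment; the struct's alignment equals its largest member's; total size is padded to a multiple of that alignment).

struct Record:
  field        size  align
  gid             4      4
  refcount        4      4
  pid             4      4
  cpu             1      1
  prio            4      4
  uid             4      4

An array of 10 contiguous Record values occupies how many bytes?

240

@0: gid [4B, align 4] → 4
@4: refcount [4B, align 4] → 8
@8: pid [4B, align 4] → 12
@12: cpu [1B, align 1] → 13
+3 pad (align 4)
@16: prio [4B, align 4] → 20
@20: uid [4B, align 4] → 24
size 24, align 4
array of 10: 10 × 24 = 240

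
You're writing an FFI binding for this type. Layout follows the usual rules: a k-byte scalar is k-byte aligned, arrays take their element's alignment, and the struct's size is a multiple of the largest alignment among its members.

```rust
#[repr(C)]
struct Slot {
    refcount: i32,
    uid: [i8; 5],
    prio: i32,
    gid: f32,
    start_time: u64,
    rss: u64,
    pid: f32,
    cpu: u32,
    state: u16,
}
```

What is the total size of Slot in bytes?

56

0..4  refcount  (4B, 4-aligned)
4..9  uid  (5B, 1-aligned)
9..12  -- padding (3B)
12..16  prio  (4B, 4-aligned)
16..20  gid  (4B, 4-aligned)
20..24  -- padding (4B)
24..32  start_time  (8B, 8-aligned)
32..40  rss  (8B, 8-aligned)
40..44  pid  (4B, 4-aligned)
44..48  cpu  (4B, 4-aligned)
48..50  state  (2B, 2-aligned)
50..56  -- tail padding (6B)
sizeof = 56, alignof = 8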